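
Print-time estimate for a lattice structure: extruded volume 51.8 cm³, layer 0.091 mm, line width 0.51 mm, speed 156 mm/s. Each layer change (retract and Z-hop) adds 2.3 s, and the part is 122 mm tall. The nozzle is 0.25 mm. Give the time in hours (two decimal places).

Bead cross-section: 0.091 × 0.51 → 0.04641 mm².
Toolpath length = 51.8 cm³ / 0.04641 mm² = 51800 / 0.04641 = 1116138.8 mm.
Print-move time: 1116138.8 / 156 → 7154.7 s.
Number of layers: 122 / 0.091 → 1341 (rounded up).
Non-print overhead: 1341 × 2.3 → 3084.3 s.
Total = 7154.7 + 3084.3 = 10239 s = 2.84 hours.

2.84 hours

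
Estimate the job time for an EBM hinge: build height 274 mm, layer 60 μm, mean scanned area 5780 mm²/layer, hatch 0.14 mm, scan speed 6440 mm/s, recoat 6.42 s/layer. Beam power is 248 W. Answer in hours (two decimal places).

16.28 hours

Number of layers: 274 / 0.06 → 4567 (rounded up).
Scan path per layer: 5780 / 0.14 → 41285.7 mm.
Scan time per layer = 41285.7 / 6440, so 6.4108 s.
Layer cycle = 6.4108 + 6.42, so 12.8308 s.
Build time = 4567 × 12.8308 = 58598.2636 s = 16.28 hours.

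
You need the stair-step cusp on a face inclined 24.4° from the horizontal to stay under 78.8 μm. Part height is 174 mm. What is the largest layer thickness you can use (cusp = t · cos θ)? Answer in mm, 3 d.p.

0.087 mm

cos(24.4°) = 0.9107; t_max = 0.0788/0.9107 = 0.087 mm.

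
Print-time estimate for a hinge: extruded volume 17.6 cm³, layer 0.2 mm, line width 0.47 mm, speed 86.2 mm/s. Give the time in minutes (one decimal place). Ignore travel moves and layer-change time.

36.2 minutes

Bead cross-section: 0.2 × 0.47 → 0.094 mm².
Total extruded path = 17600/0.094 = 187234 mm.
Extrusion time: 187234 / 86.2 → 2172.1 s.
2172.1 s = 36.2 minutes.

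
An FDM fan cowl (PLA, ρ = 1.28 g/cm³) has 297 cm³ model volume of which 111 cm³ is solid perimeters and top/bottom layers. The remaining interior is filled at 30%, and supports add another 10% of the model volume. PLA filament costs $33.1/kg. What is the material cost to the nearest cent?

Infill region = 297 − 111, so 186 cm³.
Infill deposited = 0.30 × 186, so 55.8 cm³.
Support = 0.10 × 297 = 29.7 cm³.
Total extruded = 111 + 55.8 + 29.7 = 196.5 cm³.
Mass = 196.5 × 1.28 = 251.52 g.
Cost = 251.52 g / 1000 × $33.1/kg = $8.33.

$8.33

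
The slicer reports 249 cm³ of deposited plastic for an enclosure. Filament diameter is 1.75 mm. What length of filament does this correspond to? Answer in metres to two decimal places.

Filament cross-section = π × (1.75/2)² = 2.4053 mm².
L = 249000 mm³ / 2.4053 mm² = 103521.39 mm, i.e. 103.52 m.

103.52 m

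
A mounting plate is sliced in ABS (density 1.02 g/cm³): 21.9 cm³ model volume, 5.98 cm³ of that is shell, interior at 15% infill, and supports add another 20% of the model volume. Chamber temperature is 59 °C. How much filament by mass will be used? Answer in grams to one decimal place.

13.0 g

Interior volume: 21.9 − 5.98 → 15.92 cm³.
Deposited infill: 0.15 × 15.92 → 2.388 cm³.
Support = 0.20 × 21.9 = 4.38 cm³.
Total extruded = 5.98 + 2.388 + 4.38, so 12.748 cm³.
Mass = 12.748 × 1.02 = 13.00296 g.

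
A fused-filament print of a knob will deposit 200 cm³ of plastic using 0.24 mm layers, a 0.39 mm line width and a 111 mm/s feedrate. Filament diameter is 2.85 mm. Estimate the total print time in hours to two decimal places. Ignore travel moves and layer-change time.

Extrusion cross-section = 0.24 × 0.39 = 0.0936 mm².
Total extruded path = 200000/0.0936 = 2136752.1 mm.
Extrusion time: 2136752.1 / 111 → 19250 s.
In the requested units: 19250 s = 5.35 hours.

5.35 hours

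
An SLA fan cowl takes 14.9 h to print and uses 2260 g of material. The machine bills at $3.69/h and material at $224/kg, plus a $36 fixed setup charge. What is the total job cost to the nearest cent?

$597.22

Machine cost: 3.69 × 14.9 → $54.981.
Feedstock cost = 224 × 2260/1000, so $506.24.
Adding setup: 54.981 + 506.24 + 36 → 597.221 ≈ $597.22.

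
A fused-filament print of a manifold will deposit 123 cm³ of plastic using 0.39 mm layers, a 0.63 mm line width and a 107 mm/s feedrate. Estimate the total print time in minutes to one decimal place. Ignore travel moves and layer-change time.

78.0 minutes

Bead cross-section: 0.39 × 0.63 → 0.2457 mm².
Total extruded path = 123000/0.2457 = 500610.5 mm.
Time extruding: 500610.5 / 107 → 4678.6 s.
Converting: 4678.6 s = 78.0 minutes.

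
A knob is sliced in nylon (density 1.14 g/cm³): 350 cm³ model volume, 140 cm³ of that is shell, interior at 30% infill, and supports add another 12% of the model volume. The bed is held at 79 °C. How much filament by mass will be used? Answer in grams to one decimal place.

Interior volume = 350 − 140 = 210 cm³.
Infill deposited = 0.30 × 210 = 63 cm³.
Support = 0.12 × 350 = 42 cm³.
Deposited volume: 140 + 63 + 42 → 245 cm³.
Mass = 245 × 1.14 = 279.3 g.

279.3 g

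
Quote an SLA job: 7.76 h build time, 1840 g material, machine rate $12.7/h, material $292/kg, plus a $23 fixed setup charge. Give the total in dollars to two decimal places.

Time charge = 12.7 × 7.76, so $98.552.
Feedstock cost = 292 × 1840/1000, so $537.28.
Total = 98.552 + 537.28 + 23 = 658.832 ≈ $658.83.

$658.83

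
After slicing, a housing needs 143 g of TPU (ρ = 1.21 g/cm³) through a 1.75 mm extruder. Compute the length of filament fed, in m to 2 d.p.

49.13 m

Volume = 143 g / 1.21 g·cm⁻³ = 118.1818 cm³ = 118181.8 mm³.
Filament cross-section = π × (1.75/2)² = 2.4053 mm².
L = V/A = 118181.8/2.4053 = 49133.91 mm → 49.13 m.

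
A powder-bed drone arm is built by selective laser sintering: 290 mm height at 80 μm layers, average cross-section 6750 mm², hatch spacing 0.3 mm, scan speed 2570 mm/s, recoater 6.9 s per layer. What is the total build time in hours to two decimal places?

Layers = ⌈290/0.08⌉ = 3625.
Scan path per layer = 6750 / 0.3, so 22500 mm.
Per-layer scan time = 22500 / 2570, so 8.7549 s.
Time per layer = 8.7549 + 6.9 = 15.6549 s.
Build time = 3625 × 15.6549 = 56749.0125 s = 15.76 hours.

15.76 hours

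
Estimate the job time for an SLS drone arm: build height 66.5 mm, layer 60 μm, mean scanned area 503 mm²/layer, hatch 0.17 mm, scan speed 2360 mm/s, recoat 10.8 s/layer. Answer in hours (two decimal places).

3.71 hours

Layers = ⌈66.5/0.06⌉ = 1109.
Scan path per layer = 503 / 0.17, so 2958.8 mm.
Per-layer scan time = 2958.8 / 2360 = 1.2537 s.
Time per layer: 1.2537 + 10.8 → 12.0537 s.
1109 layers × 12.0537 s/layer = 13367.5533 s, i.e. 3.71 hours.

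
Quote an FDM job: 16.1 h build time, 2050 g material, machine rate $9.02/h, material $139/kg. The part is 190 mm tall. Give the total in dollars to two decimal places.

Machine-time cost = 9.02 × 16.1 = $145.222.
Material charge = 139 × 2050/1000, so $284.95.
Job cost: 145.222 + 284.95 = 430.172 ≈ $430.17.

$430.17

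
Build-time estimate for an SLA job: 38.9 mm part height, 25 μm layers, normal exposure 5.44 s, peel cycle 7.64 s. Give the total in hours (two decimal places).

5.65 hours

Number of layers: 38.9 / 0.025 → 1556 (rounded up).
Per-layer time: 5.44 + 7.64 → 13.08 s.
Build time: 1556 × 13.08 s = 20352.48 s, i.e. 5.65 hours.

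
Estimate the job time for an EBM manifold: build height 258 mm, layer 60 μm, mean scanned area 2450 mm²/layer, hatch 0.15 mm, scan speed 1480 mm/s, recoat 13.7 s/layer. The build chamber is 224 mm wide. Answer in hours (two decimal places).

29.55 hours

Layer count = ceil(258 / 0.06) = 4300.
Hatch length per layer: 2450 / 0.15 → 16333.3 mm.
Per-layer scan time = 16333.3 / 1480 = 11.036 s.
Per-layer time = 11.036 + 13.7 = 24.736 s.
Build time = 4300 × 24.736 = 106364.8 s = 29.55 hours.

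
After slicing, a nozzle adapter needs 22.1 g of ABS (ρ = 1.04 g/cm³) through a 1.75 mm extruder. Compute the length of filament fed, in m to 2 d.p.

Extruded volume: 22.1/1.04 = 21.25 cm³ (21250 mm³).
Filament cross-section = π × (1.75/2)² = 2.4053 mm².
Length = 21250 / 2.4053 = 8834.66 mm = 8.83 m.

8.83 m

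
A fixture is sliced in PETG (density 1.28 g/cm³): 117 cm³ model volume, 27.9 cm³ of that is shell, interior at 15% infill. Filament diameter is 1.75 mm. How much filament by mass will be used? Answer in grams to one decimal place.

52.8 g

Interior volume: 117 − 27.9 → 89.1 cm³.
Infill volume = 0.15 × 89.1, so 13.365 cm³.
Total printed volume: 27.9 + 13.365 → 41.265 cm³.
Mass = 41.265 × 1.28 = 52.8192 g.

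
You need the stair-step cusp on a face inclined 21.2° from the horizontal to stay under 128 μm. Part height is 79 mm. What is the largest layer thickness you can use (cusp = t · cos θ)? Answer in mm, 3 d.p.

t = h_c / cos θ = 0.128 / 0.9323 = 0.137 mm.

0.137 mm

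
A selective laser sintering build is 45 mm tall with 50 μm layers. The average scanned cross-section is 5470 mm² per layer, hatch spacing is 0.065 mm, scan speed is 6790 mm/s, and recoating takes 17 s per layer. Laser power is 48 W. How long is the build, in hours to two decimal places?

7.35 hours

Layer count = ceil(45 / 0.05) = 900.
Hatch length per layer = 5470 / 0.065 = 84153.8 mm.
Scan time per layer = 84153.8 / 6790, so 12.3938 s.
Time per layer: 12.3938 + 17 → 29.3938 s.
Total: 900 × 29.3938 s = 26454.42 s → 7.35 hours.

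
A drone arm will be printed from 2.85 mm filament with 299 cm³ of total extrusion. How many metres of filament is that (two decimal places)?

Filament cross-section = π × (2.85/2)² = 6.3794 mm².
Length = 299 cm³ / 6.3794 mm² = 299000 / 6.3794 = 46869.61 mm = 46.87 m.

46.87 m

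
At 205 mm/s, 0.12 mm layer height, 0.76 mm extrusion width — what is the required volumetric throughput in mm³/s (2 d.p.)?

18.70

Extrusion cross-section = 0.12 × 0.76 = 0.0912 mm².
Q = v·A = 205 × 0.0912 = 18.70 mm³/s.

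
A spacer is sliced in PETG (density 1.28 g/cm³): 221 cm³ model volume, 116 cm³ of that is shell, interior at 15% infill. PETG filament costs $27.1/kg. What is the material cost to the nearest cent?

$4.57

Interior volume = 221 − 116, so 105 cm³.
Infill volume = 0.15 × 105 = 15.75 cm³.
Total extruded = 116 + 15.75, so 131.75 cm³.
Mass: 131.75 × 1.28 → 168.64 g.
Cost = 168.64 g / 1000 × $27.1/kg = $4.57.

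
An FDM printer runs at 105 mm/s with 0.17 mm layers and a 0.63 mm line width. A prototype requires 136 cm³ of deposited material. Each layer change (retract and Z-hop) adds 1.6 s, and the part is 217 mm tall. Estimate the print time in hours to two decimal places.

3.93 hours

Extrusion cross-section = 0.17 × 0.63, so 0.1071 mm².
Toolpath length = 136 cm³ / 0.1071 mm² = 136000 / 0.1071 = 1269841.3 mm.
Extrusion time = 1269841.3 / 105, so 12093.7 s.
Layer count = ceil(217 / 0.17) = 1277.
Layer-change overhead = 1277 × 1.6, so 2043.2 s.
Altogether 12093.7 + 2043.2 = 14136.9 s, i.e. 3.93 hours.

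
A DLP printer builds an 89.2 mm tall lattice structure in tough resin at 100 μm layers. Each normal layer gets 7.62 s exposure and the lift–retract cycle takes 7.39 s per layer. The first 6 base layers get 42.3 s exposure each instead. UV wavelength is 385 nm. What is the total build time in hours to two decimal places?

3.78 hours

Layer count = ceil(89.2 / 0.1) = 892.
Base layers: 6 × (42.3 + 7.39) → 298.14 s.
Regular layers: 886 × (7.62 + 7.39) → 13298.86 s.
Total = 298.14 + 13298.86 = 13597 s = 3.78 hours.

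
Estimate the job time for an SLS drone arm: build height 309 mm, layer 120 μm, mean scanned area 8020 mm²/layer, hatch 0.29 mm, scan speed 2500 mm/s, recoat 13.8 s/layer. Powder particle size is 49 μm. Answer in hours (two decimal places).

17.78 hours

Layer count = ceil(309 / 0.12) = 2575.
Per-layer scan distance: 8020 / 0.29 → 27655.2 mm.
Per-layer scan time: 27655.2 / 2500 → 11.0621 s.
Per-layer time = 11.0621 + 13.8, so 24.8621 s.
Build time = 2575 × 24.8621 = 64019.9075 s = 17.78 hours.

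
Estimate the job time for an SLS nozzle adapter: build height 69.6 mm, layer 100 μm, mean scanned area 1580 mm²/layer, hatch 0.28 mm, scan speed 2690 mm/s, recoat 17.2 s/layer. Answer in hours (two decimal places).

3.73 hours

Layer count = ceil(69.6 / 0.1) = 696.
Scan path per layer = 1580 / 0.28, so 5642.9 mm.
Scan time per layer = 5642.9 / 2690 = 2.0977 s.
Layer cycle = 2.0977 + 17.2 = 19.2977 s.
Total: 696 × 19.2977 s = 13431.1992 s → 3.73 hours.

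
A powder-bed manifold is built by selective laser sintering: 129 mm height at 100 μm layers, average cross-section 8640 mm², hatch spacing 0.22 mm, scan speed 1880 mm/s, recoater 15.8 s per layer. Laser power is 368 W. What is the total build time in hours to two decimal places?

13.15 hours

Layers = ⌈129/0.1⌉ = 1290.
Per-layer scan distance = 8640 / 0.22 = 39272.7 mm.
Per-layer scan time = 39272.7 / 1880, so 20.8897 s.
Per-layer time = 20.8897 + 15.8 = 36.6897 s.
Total: 1290 × 36.6897 s = 47329.713 s → 13.15 hours.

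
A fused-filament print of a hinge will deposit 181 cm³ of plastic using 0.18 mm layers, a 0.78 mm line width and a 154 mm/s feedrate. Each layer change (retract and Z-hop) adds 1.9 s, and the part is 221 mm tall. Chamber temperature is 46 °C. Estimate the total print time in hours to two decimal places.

Line area = 0.18 × 0.78, so 0.1404 mm².
Path length: 181000 mm³ / 0.1404 mm² → 1289173.8 mm.
Print-move time = 1289173.8 / 154, so 8371.3 s.
Layer count = ceil(221 / 0.18) = 1228.
Layer-change overhead = 1228 × 1.9 = 2333.2 s.
Total = 8371.3 + 2333.2 = 10704.5 s = 2.97 hours.

2.97 hours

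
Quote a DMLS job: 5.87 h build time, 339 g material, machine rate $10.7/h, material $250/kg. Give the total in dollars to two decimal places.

Time charge = 10.7 × 5.87 = $62.809.
Material cost: 250 × 339/1000 → $84.75.
Total = 62.809 + 84.75 = 147.559 ≈ $147.56.

$147.56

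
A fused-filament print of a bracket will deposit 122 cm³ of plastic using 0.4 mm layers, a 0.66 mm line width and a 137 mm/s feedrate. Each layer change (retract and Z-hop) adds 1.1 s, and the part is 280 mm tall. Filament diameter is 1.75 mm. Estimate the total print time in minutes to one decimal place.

69.1 minutes

Line area = 0.4 × 0.66, so 0.264 mm².
Toolpath length = 122 cm³ / 0.264 mm² = 122000 / 0.264 = 462121.2 mm.
Extrusion time = 462121.2 / 137, so 3373.1 s.
Layers = ⌈280/0.4⌉ = 700.
Layer-change overhead = 700 × 1.1, so 770 s.
Total = 3373.1 + 770 = 4143.1 s = 69.1 minutes.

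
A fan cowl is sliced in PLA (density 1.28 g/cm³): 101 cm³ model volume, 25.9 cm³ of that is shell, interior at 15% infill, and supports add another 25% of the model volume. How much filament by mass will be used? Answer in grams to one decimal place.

Volume inside the shell = 101 − 25.9, so 75.1 cm³.
Infill volume: 0.15 × 75.1 → 11.265 cm³.
Support = 0.25 × 101 = 25.25 cm³.
Deposited volume = 25.9 + 11.265 + 25.25, so 62.415 cm³.
Mass: 62.415 × 1.28 → 79.8912 g.

79.9 g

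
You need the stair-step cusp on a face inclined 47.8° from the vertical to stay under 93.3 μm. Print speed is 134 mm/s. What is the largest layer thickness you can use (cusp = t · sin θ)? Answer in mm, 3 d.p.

sin(47.8°) = 0.7408; t_max = 0.0933/0.7408 = 0.126 mm.

0.126 mm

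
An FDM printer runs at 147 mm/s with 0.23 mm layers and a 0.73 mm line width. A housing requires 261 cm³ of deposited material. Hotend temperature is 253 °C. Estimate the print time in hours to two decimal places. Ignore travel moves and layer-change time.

2.94 hours

Line area = 0.23 × 0.73 = 0.1679 mm².
Total extruded path = 261000/0.1679 = 1554496.7 mm.
Extrusion time = 1554496.7 / 147 = 10574.8 s.
That's 10574.8 s → 2.94 hours.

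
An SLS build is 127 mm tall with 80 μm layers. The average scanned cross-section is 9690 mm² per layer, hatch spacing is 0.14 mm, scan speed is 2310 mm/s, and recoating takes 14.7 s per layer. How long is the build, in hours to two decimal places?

19.70 hours

Number of layers: 127 / 0.08 → 1588 (rounded up).
Hatch length per layer: 9690 / 0.14 → 69214.3 mm.
Per-layer scan time: 69214.3 / 2310 → 29.9629 s.
Time per layer = 29.9629 + 14.7, so 44.6629 s.
Total: 1588 × 44.6629 s = 70924.6852 s → 19.70 hours.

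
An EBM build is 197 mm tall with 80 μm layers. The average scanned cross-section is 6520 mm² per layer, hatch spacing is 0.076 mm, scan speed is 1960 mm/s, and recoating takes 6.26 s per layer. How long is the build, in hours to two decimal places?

Number of layers: 197 / 0.08 → 2463 (rounded up).
Scan path per layer = 6520 / 0.076 = 85789.5 mm.
Scan time per layer = 85789.5 / 1960 = 43.7702 s.
Time per layer: 43.7702 + 6.26 → 50.0302 s.
2463 layers × 50.0302 s/layer = 123224.3826 s, i.e. 34.23 hours.

34.23 hours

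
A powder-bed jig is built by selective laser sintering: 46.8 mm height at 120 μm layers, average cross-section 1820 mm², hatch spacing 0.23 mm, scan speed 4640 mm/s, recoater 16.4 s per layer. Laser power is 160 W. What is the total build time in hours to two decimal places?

1.96 hours

Layer count = ceil(46.8 / 0.12) = 390.
Per-layer scan distance: 1820 / 0.23 → 7913 mm.
Laser time per layer: 7913 / 4640 → 1.7054 s.
Layer cycle = 1.7054 + 16.4 = 18.1054 s.
Build time = 390 × 18.1054 = 7061.106 s = 1.96 hours.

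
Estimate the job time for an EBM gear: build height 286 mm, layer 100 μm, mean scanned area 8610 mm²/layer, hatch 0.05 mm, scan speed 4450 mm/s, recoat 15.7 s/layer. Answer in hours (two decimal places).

43.22 hours

Layer count = ceil(286 / 0.1) = 2860.
Hatch length per layer = 8610 / 0.05, so 172200 mm.
Beam time per layer = 172200 / 4450 = 38.6966 s.
Layer cycle = 38.6966 + 15.7, so 54.3966 s.
Total: 2860 × 54.3966 s = 155574.276 s → 43.22 hours.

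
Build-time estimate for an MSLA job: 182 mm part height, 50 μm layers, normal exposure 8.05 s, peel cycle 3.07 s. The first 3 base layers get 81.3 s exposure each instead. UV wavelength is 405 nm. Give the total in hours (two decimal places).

Layers = ⌈182/0.05⌉ = 3640.
Base layers: 3 × (81.3 + 3.07) → 253.11 s.
Regular layers: 3637 × (8.05 + 3.07) → 40443.44 s.
Total = 253.11 + 40443.44 = 40696.55 s = 11.30 hours.

11.30 hours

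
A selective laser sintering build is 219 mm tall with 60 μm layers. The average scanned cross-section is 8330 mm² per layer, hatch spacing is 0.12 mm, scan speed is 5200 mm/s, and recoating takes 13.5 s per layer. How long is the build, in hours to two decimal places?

Layers = ⌈219/0.06⌉ = 3650.
Hatch length per layer: 8330 / 0.12 → 69416.7 mm.
Laser time per layer = 69416.7 / 5200, so 13.3494 s.
Layer cycle: 13.3494 + 13.5 → 26.8494 s.
Build time = 3650 × 26.8494 = 98000.31 s = 27.22 hours.

27.22 hours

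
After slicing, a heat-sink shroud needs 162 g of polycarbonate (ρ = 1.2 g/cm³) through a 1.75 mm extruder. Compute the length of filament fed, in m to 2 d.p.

56.13 m

Extruded volume: 162/1.2 = 135 cm³ (135000 mm³).
Filament cross-section = π × (1.75/2)² = 2.4053 mm².
L = V/A = 135000/2.4053 = 56126.05 mm → 56.13 m.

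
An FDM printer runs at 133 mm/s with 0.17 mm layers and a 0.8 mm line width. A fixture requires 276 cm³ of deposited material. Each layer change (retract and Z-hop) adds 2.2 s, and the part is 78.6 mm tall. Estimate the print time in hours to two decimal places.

4.52 hours

Line area = 0.17 × 0.8 = 0.136 mm².
Path length: 276000 mm³ / 0.136 mm² → 2029411.8 mm.
Time extruding: 2029411.8 / 133 → 15258.7 s.
Number of layers: 78.6 / 0.17 → 463 (rounded up).
Non-print overhead: 463 × 2.2 → 1018.6 s.
Altogether 15258.7 + 1018.6 = 16277.3 s, i.e. 4.52 hours.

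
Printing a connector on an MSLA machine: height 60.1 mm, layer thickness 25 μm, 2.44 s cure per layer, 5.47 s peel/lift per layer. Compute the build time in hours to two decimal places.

5.28 hours

Layer count = ceil(60.1 / 0.025) = 2404.
Per-layer time = 2.44 + 5.47 = 7.91 s.
Total = 2404 × 7.91 = 19015.64 s = 5.28 hours.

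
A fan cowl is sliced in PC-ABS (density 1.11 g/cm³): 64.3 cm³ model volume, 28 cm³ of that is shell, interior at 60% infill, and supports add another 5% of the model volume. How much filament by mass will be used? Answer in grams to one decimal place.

Volume inside the shell = 64.3 − 28 = 36.3 cm³.
Infill deposited = 0.60 × 36.3, so 21.78 cm³.
Support: 0.05 × 64.3 → 3.215 cm³.
Total printed volume: 28 + 21.78 + 3.215 → 52.995 cm³.
Mass = 52.995 × 1.11 = 58.82445 g.

58.8 g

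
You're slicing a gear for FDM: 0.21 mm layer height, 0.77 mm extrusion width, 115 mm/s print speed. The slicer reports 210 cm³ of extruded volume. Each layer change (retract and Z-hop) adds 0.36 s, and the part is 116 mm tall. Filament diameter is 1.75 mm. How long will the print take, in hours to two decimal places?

Bead cross-section: 0.21 × 0.77 → 0.1617 mm².
Toolpath length = 210 cm³ / 0.1617 mm² = 210000 / 0.1617 = 1298701.3 mm.
Print-move time = 1298701.3 / 115, so 11293.1 s.
Layers = ⌈116/0.21⌉ = 553.
Non-print overhead = 553 × 0.36 = 199.08 s.
Total = 11293.1 + 199.08 = 11492.18 s = 3.19 hours.

3.19 hours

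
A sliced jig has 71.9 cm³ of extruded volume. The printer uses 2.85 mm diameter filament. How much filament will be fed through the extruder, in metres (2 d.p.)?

Filament cross-section = π × (2.85/2)² = 6.3794 mm².
Length = 71.9 cm³ / 6.3794 mm² = 71900 / 6.3794 = 11270.65 mm = 11.27 m.

11.27 m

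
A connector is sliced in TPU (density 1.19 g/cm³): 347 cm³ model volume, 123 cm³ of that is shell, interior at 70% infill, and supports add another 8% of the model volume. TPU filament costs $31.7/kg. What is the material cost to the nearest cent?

Volume inside the shell: 347 − 123 → 224 cm³.
Infill volume = 0.70 × 224 = 156.8 cm³.
Support: 0.08 × 347 → 27.76 cm³.
Deposited volume: 123 + 156.8 + 27.76 → 307.56 cm³.
Mass = 307.56 × 1.19 = 365.9964 g.
At $31.7/kg: 365.9964/1000 × 31.7 = $11.60.

$11.60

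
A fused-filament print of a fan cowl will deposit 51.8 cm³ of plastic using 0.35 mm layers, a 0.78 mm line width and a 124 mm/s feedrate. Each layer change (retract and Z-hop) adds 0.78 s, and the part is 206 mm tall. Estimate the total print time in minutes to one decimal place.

Extrusion cross-section = 0.35 × 0.78, so 0.273 mm².
Path length: 51800 mm³ / 0.273 mm² → 189743.6 mm.
Extrusion time = 189743.6 / 124 = 1530.2 s.
Layers = ⌈206/0.35⌉ = 589.
Non-print overhead = 589 × 0.78 = 459.42 s.
Total = 1530.2 + 459.42 = 1989.62 s = 33.2 minutes.

33.2 minutes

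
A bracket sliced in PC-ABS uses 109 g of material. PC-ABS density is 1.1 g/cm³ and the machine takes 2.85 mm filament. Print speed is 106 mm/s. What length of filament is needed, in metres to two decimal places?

Extruded volume: 109/1.1 = 99.0909 cm³ (99090.9 mm³).
Cross-section of 2.85 mm filament: π·(2.85/2)² = 6.3794 mm².
Length = 99090.9 / 6.3794 = 15532.95 mm = 15.53 m.

15.53 m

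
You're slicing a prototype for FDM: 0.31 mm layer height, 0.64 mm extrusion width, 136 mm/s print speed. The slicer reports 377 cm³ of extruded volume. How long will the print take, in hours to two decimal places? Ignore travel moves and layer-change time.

3.88 hours

Bead cross-section = 0.31 × 0.64 = 0.1984 mm².
Total extruded path = 377000/0.1984 = 1900201.6 mm.
Extrusion time = 1900201.6 / 136 = 13972.1 s.
That's 13972.1 s → 3.88 hours.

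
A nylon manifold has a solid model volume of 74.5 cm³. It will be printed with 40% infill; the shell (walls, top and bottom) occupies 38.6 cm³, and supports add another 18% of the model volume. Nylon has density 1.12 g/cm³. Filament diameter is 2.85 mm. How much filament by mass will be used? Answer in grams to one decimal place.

74.3 g

Interior volume = 74.5 − 38.6 = 35.9 cm³.
Infill deposited = 0.40 × 35.9 = 14.36 cm³.
Support: 0.18 × 74.5 → 13.41 cm³.
Total printed volume = 38.6 + 14.36 + 13.41, so 66.37 cm³.
Mass = 66.37 × 1.12 = 74.3344 g.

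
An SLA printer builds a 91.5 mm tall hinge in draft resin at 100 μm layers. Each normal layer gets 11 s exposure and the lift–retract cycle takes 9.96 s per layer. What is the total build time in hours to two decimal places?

Number of layers: 91.5 / 0.1 → 915 (rounded up).
Each layer takes = 11 + 9.96, so 20.96 s.
Total = 915 × 20.96 = 19178.4 s = 5.33 hours.

5.33 hours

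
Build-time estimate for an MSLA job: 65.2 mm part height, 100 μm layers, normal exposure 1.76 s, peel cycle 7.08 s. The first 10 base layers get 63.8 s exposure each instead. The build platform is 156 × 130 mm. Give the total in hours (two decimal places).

1.77 hours

Layers = ⌈65.2/0.1⌉ = 652.
Base layers = 10 × (63.8 + 7.08) = 708.8 s.
Normal layers = 642 × (1.76 + 7.08) = 5675.28 s.
Sum: 708.8 + 5675.28 = 6384.08 s → 1.77 hours.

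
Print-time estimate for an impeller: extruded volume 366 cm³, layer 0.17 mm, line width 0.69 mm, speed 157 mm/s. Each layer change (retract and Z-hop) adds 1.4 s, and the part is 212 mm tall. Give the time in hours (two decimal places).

6.01 hours

Bead cross-section = 0.17 × 0.69, so 0.1173 mm².
Total extruded path = 366000/0.1173 = 3120204.6 mm.
Time extruding = 3120204.6 / 157, so 19873.9 s.
Layers = ⌈212/0.17⌉ = 1248.
Z-hop total: 1248 × 1.4 → 1747.2 s.
Altogether 19873.9 + 1747.2 = 21621.1 s, i.e. 6.01 hours.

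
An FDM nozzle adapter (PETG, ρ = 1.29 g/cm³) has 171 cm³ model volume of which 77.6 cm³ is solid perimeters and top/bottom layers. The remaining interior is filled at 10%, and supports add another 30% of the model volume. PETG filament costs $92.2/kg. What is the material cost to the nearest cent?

$16.44

Infill region = 171 − 77.6, so 93.4 cm³.
Deposited infill = 0.10 × 93.4 = 9.34 cm³.
Support = 0.30 × 171 = 51.3 cm³.
Total printed volume = 77.6 + 9.34 + 51.3 = 138.24 cm³.
Mass = 138.24 × 1.29, so 178.3296 g.
At $92.2/kg: 178.3296/1000 × 92.2 = $16.44.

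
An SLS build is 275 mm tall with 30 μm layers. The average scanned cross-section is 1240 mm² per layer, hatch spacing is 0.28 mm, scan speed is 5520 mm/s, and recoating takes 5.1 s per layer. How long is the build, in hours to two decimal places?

Layer count = ceil(275 / 0.03) = 9167.
Hatch length per layer = 1240 / 0.28, so 4428.6 mm.
Per-layer scan time = 4428.6 / 5520, so 0.8023 s.
Time per layer = 0.8023 + 5.1 = 5.9023 s.
9167 layers × 5.9023 s/layer = 54106.3841 s, i.e. 15.03 hours.

15.03 hours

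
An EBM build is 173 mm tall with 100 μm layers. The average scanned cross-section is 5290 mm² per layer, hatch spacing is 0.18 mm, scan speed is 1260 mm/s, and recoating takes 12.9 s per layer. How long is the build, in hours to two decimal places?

Layers = ⌈173/0.1⌉ = 1730.
Hatch length per layer = 5290 / 0.18, so 29388.9 mm.
Scan time per layer: 29388.9 / 1260 → 23.3245 s.
Time per layer: 23.3245 + 12.9 → 36.2245 s.
Total: 1730 × 36.2245 s = 62668.385 s → 17.41 hours.

17.41 hours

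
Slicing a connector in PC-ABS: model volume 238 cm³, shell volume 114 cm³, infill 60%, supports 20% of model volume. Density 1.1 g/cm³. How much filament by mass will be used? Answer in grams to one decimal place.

259.6 g

Volume inside the shell = 238 − 114, so 124 cm³.
Infill volume = 0.60 × 124 = 74.4 cm³.
Support = 0.20 × 238 = 47.6 cm³.
Total printed volume = 114 + 74.4 + 47.6, so 236 cm³.
Mass = 236 × 1.1, so 259.6 g.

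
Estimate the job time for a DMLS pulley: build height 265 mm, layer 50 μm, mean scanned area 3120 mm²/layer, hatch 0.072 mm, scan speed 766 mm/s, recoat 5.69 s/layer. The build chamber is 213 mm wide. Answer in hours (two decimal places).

91.66 hours

Layers = ⌈265/0.05⌉ = 5300.
Hatch length per layer: 3120 / 0.072 → 43333.3 mm.
Scan time per layer = 43333.3 / 766, so 56.5709 s.
Per-layer time = 56.5709 + 5.69 = 62.2609 s.
5300 layers × 62.2609 s/layer = 329982.77 s, i.e. 91.66 hours.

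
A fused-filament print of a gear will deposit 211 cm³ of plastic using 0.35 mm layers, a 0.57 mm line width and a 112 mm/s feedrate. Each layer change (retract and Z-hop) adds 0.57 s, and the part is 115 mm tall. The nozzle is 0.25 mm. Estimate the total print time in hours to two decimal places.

2.68 hours

Extrusion cross-section: 0.35 × 0.57 → 0.1995 mm².
Toolpath length = 211 cm³ / 0.1995 mm² = 211000 / 0.1995 = 1057644.1 mm.
Print-move time: 1057644.1 / 112 → 9443.3 s.
Layers = ⌈115/0.35⌉ = 329.
Layer-change overhead = 329 × 0.57 = 187.53 s.
Altogether 9443.3 + 187.53 = 9630.83 s, i.e. 2.68 hours.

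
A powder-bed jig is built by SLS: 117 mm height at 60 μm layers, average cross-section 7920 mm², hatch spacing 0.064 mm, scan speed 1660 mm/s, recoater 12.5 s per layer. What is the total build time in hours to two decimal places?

47.15 hours

Layers = ⌈117/0.06⌉ = 1950.
Per-layer scan distance = 7920 / 0.064 = 123750 mm.
Per-layer scan time = 123750 / 1660, so 74.5482 s.
Time per layer = 74.5482 + 12.5, so 87.0482 s.
Build time = 1950 × 87.0482 = 169743.99 s = 47.15 hours.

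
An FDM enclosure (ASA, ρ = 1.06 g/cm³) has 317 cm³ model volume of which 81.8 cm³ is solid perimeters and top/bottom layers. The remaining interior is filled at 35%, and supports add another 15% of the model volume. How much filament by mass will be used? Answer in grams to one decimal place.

Infill region = 317 − 81.8 = 235.2 cm³.
Infill volume = 0.35 × 235.2, so 82.32 cm³.
Support: 0.15 × 317 → 47.55 cm³.
Deposited volume: 81.8 + 82.32 + 47.55 → 211.67 cm³.
Mass: 211.67 × 1.06 → 224.3702 g.

224.4 g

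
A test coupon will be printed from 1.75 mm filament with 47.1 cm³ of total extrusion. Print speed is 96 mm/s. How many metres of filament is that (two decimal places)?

19.58 m

A = π r² = π × 0.875² = 2.4053 mm².
Length = 47.1 cm³ / 2.4053 mm² = 47100 / 2.4053 = 19581.76 mm = 19.58 m.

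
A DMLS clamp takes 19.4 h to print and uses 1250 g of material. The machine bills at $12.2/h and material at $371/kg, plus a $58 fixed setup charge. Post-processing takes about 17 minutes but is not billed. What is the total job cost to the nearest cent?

Machine-time cost = 12.2 × 19.4, so $236.68.
Material cost: 371 × 1250/1000 → $463.75.
Adding setup: 236.68 + 463.75 + 58 → $758.43.

$758.43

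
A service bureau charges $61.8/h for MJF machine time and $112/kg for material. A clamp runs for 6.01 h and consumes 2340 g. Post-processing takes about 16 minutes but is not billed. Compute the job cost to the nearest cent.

Machine-time cost = 61.8 × 6.01 = $371.418.
Material charge = 112 × 2340/1000, so $262.08.
Total = 371.418 + 262.08 = 633.498 ≈ $633.50.

$633.50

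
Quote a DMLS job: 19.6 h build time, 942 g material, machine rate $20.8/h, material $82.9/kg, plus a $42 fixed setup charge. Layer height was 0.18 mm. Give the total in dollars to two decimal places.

Machine cost: 20.8 × 19.6 → $407.68.
Feedstock cost: 82.9 × 942/1000 → $78.0918.
Adding setup: 407.68 + 78.0918 + 42 → 527.7718 ≈ $527.77.

$527.77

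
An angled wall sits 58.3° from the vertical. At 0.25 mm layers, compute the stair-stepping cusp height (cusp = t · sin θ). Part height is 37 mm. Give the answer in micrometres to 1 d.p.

h_c = t·sin θ = 0.25 × 0.8508 = 0.2127 mm (212.7 μm).

212.7 μm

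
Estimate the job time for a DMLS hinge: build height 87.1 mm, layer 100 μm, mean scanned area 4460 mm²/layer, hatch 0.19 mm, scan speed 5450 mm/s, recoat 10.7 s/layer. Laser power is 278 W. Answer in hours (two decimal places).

Number of layers: 87.1 / 0.1 → 871 (rounded up).
Scan path per layer = 4460 / 0.19, so 23473.7 mm.
Scan time per layer: 23473.7 / 5450 → 4.3071 s.
Time per layer = 4.3071 + 10.7, so 15.0071 s.
871 layers × 15.0071 s/layer = 13071.1841 s, i.e. 3.63 hours.

3.63 hours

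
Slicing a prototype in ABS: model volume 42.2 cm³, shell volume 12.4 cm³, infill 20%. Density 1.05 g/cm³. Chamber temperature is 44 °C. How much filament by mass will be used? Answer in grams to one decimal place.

19.3 g

Infill region = 42.2 − 12.4, so 29.8 cm³.
Deposited infill = 0.20 × 29.8 = 5.96 cm³.
Total printed volume: 12.4 + 5.96 → 18.36 cm³.
Mass: 18.36 × 1.05 → 19.278 g.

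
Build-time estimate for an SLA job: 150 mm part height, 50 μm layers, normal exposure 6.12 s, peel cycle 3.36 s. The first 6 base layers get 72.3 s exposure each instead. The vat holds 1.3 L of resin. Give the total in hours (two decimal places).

Layer count = ceil(150 / 0.05) = 3000.
Burn-in layers: 6 × (72.3 + 3.36) → 453.96 s.
Normal layers: 2994 × (6.12 + 3.36) → 28383.12 s.
Total = 453.96 + 28383.12 = 28837.08 s = 8.01 hours.

8.01 hours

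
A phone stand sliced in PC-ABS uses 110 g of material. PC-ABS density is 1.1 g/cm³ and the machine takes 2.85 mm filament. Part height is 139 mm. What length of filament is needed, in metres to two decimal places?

Extruded volume: 110/1.1 = 100 cm³ (100000 mm³).
Cross-section of 2.85 mm filament: π·(2.85/2)² = 6.3794 mm².
Length = 100000 / 6.3794 = 15675.46 mm = 15.68 m.

15.68 m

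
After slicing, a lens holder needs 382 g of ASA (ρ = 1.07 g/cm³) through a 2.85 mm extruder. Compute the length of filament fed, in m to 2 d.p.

55.96 m

Extruded volume: 382/1.07 = 357.0093 cm³ (357009.3 mm³).
Cross-section of 2.85 mm filament: π·(2.85/2)² = 6.3794 mm².
L = V/A = 357009.3/6.3794 = 55962.83 mm → 55.96 m.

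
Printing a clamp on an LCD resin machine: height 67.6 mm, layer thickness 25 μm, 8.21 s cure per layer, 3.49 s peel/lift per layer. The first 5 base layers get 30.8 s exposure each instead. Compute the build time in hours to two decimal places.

Number of layers: 67.6 / 0.025 → 2704 (rounded up).
Bottom layers = 5 × (30.8 + 3.49), so 171.45 s.
Remaining layers: 2699 × (8.21 + 3.49) → 31578.3 s.
Total = 171.45 + 31578.3 = 31749.75 s = 8.82 hours.

8.82 hours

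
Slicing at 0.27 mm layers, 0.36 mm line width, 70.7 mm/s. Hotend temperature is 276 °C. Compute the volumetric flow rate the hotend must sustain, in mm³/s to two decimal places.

Bead cross-section = 0.27 × 0.36, so 0.0972 mm².
Q = v·A = 70.7 × 0.0972 = 6.87 mm³/s.

6.87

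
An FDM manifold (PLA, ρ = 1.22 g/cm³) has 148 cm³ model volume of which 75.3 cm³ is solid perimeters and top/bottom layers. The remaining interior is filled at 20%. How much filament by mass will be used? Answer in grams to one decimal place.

109.6 g

Interior volume: 148 − 75.3 → 72.7 cm³.
Infill deposited = 0.20 × 72.7 = 14.54 cm³.
Deposited volume = 75.3 + 14.54, so 89.84 cm³.
Mass = 89.84 × 1.22 = 109.6048 g.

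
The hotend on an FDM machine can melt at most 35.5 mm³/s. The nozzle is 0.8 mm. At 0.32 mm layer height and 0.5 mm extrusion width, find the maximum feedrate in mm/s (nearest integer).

Bead cross-section = 0.32 × 0.5, so 0.16 mm².
v_max = Q/A = 35.5/0.16 = 221.88 mm/s → 222 mm/s.

222 mm/s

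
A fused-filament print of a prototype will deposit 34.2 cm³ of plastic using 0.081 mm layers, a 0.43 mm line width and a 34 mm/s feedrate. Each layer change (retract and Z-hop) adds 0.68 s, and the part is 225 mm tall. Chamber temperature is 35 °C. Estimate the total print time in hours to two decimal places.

Extrusion cross-section = 0.081 × 0.43, so 0.03483 mm².
Toolpath length = 34.2 cm³ / 0.03483 mm² = 34200 / 0.03483 = 981912.1 mm.
Extrusion time = 981912.1 / 34 = 28879.8 s.
Layer count = ceil(225 / 0.081) = 2778.
Z-hop total: 2778 × 0.68 → 1889.04 s.
Total = 28879.8 + 1889.04 = 30768.84 s = 8.55 hours.

8.55 hours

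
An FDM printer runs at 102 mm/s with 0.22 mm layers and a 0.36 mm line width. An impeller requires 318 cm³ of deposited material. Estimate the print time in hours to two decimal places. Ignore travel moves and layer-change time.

Extrusion cross-section: 0.22 × 0.36 → 0.0792 mm².
Toolpath length = 318 cm³ / 0.0792 mm² = 318000 / 0.0792 = 4015151.5 mm.
Time extruding = 4015151.5 / 102 = 39364.2 s.
In the requested units: 39364.2 s = 10.93 hours.

10.93 hours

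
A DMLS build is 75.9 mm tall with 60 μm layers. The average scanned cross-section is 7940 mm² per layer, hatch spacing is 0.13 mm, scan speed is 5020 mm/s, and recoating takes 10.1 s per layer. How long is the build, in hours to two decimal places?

7.82 hours

Layer count = ceil(75.9 / 0.06) = 1265.
Scan path per layer = 7940 / 0.13, so 61076.9 mm.
Laser time per layer = 61076.9 / 5020 = 12.1667 s.
Per-layer time: 12.1667 + 10.1 → 22.2667 s.
Build time = 1265 × 22.2667 = 28167.3755 s = 7.82 hours.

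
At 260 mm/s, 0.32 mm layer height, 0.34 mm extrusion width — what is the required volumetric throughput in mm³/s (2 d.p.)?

28.29

Extrusion cross-section = 0.32 × 0.34, so 0.1088 mm².
Volumetric flow = 260 × 0.1088 = 28.29 mm³/s.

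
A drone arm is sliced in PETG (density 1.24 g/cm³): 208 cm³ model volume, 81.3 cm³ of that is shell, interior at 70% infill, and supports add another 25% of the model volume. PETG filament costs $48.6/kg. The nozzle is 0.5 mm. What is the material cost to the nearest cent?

Volume inside the shell = 208 − 81.3, so 126.7 cm³.
Infill volume: 0.70 × 126.7 → 88.69 cm³.
Support = 0.25 × 208, so 52 cm³.
Total extruded = 81.3 + 88.69 + 52, so 221.99 cm³.
Mass: 221.99 × 1.24 → 275.2676 g.
At $48.6/kg: 275.2676/1000 × 48.6 = $13.38.

$13.38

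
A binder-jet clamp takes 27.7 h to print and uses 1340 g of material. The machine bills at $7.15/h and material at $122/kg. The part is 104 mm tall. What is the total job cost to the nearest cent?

Machine cost = 7.15 × 27.7 = $198.055.
Material cost = 122 × 1340/1000 = $163.48.
Total = 198.055 + 163.48 = 361.535 ≈ $361.54.

$361.54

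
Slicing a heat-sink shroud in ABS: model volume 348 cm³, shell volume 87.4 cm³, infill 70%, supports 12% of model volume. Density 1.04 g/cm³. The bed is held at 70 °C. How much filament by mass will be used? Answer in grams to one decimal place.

Interior volume = 348 − 87.4 = 260.6 cm³.
Infill volume = 0.70 × 260.6, so 182.42 cm³.
Support = 0.12 × 348, so 41.76 cm³.
Total printed volume = 87.4 + 182.42 + 41.76, so 311.58 cm³.
Mass: 311.58 × 1.04 → 324.0432 g.

324.0 g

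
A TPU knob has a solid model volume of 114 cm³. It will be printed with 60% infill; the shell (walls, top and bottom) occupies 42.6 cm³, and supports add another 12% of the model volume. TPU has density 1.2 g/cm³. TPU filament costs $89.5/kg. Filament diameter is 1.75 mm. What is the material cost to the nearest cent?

$10.65

Interior volume = 114 − 42.6 = 71.4 cm³.
Infill volume = 0.60 × 71.4, so 42.84 cm³.
Support = 0.12 × 114, so 13.68 cm³.
Total extruded = 42.6 + 42.84 + 13.68 = 99.12 cm³.
Mass: 99.12 × 1.2 → 118.944 g.
At $89.5/kg: 118.944/1000 × 89.5 = $10.65.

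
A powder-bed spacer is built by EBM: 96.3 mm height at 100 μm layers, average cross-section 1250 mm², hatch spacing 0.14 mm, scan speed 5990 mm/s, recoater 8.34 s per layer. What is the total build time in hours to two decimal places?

2.63 hours

Number of layers: 96.3 / 0.1 → 963 (rounded up).
Scan path per layer = 1250 / 0.14 = 8928.6 mm.
Per-layer scan time: 8928.6 / 5990 → 1.4906 s.
Layer cycle = 1.4906 + 8.34, so 9.8306 s.
Build time = 963 × 9.8306 = 9466.8678 s = 2.63 hours.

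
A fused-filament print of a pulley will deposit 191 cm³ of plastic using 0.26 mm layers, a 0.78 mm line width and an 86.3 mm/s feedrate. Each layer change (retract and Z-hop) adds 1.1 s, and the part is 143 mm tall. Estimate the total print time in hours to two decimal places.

Line area = 0.26 × 0.78 = 0.2028 mm².
Toolpath length = 191 cm³ / 0.2028 mm² = 191000 / 0.2028 = 941814.6 mm.
Time extruding: 941814.6 / 86.3 → 10913.3 s.
Layer count = ceil(143 / 0.26) = 550.
Non-print overhead: 550 × 1.1 → 605 s.
Total = 10913.3 + 605 = 11518.3 s = 3.20 hours.

3.20 hours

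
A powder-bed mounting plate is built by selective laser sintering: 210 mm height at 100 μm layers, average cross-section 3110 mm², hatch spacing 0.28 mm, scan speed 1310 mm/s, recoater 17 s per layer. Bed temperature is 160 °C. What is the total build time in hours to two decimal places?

Layers = ⌈210/0.1⌉ = 2100.
Per-layer scan distance = 3110 / 0.28, so 11107.1 mm.
Scan time per layer: 11107.1 / 1310 → 8.4787 s.
Layer cycle: 8.4787 + 17 → 25.4787 s.
Total: 2100 × 25.4787 s = 53505.27 s → 14.86 hours.

14.86 hours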